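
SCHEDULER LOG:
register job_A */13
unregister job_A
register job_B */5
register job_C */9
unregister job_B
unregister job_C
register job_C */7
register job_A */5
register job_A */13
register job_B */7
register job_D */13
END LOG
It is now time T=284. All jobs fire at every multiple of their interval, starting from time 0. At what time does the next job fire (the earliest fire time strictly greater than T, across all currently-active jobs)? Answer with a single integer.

Op 1: register job_A */13 -> active={job_A:*/13}
Op 2: unregister job_A -> active={}
Op 3: register job_B */5 -> active={job_B:*/5}
Op 4: register job_C */9 -> active={job_B:*/5, job_C:*/9}
Op 5: unregister job_B -> active={job_C:*/9}
Op 6: unregister job_C -> active={}
Op 7: register job_C */7 -> active={job_C:*/7}
Op 8: register job_A */5 -> active={job_A:*/5, job_C:*/7}
Op 9: register job_A */13 -> active={job_A:*/13, job_C:*/7}
Op 10: register job_B */7 -> active={job_A:*/13, job_B:*/7, job_C:*/7}
Op 11: register job_D */13 -> active={job_A:*/13, job_B:*/7, job_C:*/7, job_D:*/13}
  job_A: interval 13, next fire after T=284 is 286
  job_B: interval 7, next fire after T=284 is 287
  job_C: interval 7, next fire after T=284 is 287
  job_D: interval 13, next fire after T=284 is 286
Earliest fire time = 286 (job job_A)

Answer: 286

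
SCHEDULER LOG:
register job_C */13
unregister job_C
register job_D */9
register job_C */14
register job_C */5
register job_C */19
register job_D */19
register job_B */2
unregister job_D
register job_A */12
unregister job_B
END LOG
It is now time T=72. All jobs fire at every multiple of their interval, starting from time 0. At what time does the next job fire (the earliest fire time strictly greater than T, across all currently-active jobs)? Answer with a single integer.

Op 1: register job_C */13 -> active={job_C:*/13}
Op 2: unregister job_C -> active={}
Op 3: register job_D */9 -> active={job_D:*/9}
Op 4: register job_C */14 -> active={job_C:*/14, job_D:*/9}
Op 5: register job_C */5 -> active={job_C:*/5, job_D:*/9}
Op 6: register job_C */19 -> active={job_C:*/19, job_D:*/9}
Op 7: register job_D */19 -> active={job_C:*/19, job_D:*/19}
Op 8: register job_B */2 -> active={job_B:*/2, job_C:*/19, job_D:*/19}
Op 9: unregister job_D -> active={job_B:*/2, job_C:*/19}
Op 10: register job_A */12 -> active={job_A:*/12, job_B:*/2, job_C:*/19}
Op 11: unregister job_B -> active={job_A:*/12, job_C:*/19}
  job_A: interval 12, next fire after T=72 is 84
  job_C: interval 19, next fire after T=72 is 76
Earliest fire time = 76 (job job_C)

Answer: 76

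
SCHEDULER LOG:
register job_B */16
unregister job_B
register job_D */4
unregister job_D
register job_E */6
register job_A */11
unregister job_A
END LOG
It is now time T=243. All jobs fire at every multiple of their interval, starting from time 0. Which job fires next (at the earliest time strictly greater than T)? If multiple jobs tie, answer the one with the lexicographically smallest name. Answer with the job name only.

Answer: job_E

Derivation:
Op 1: register job_B */16 -> active={job_B:*/16}
Op 2: unregister job_B -> active={}
Op 3: register job_D */4 -> active={job_D:*/4}
Op 4: unregister job_D -> active={}
Op 5: register job_E */6 -> active={job_E:*/6}
Op 6: register job_A */11 -> active={job_A:*/11, job_E:*/6}
Op 7: unregister job_A -> active={job_E:*/6}
  job_E: interval 6, next fire after T=243 is 246
Earliest = 246, winner (lex tiebreak) = job_E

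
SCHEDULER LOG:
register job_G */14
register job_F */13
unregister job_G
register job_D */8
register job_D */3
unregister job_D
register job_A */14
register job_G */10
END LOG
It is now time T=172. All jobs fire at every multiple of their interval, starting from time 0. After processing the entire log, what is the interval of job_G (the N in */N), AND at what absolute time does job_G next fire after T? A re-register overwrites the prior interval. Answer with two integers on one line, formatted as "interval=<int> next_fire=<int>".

Op 1: register job_G */14 -> active={job_G:*/14}
Op 2: register job_F */13 -> active={job_F:*/13, job_G:*/14}
Op 3: unregister job_G -> active={job_F:*/13}
Op 4: register job_D */8 -> active={job_D:*/8, job_F:*/13}
Op 5: register job_D */3 -> active={job_D:*/3, job_F:*/13}
Op 6: unregister job_D -> active={job_F:*/13}
Op 7: register job_A */14 -> active={job_A:*/14, job_F:*/13}
Op 8: register job_G */10 -> active={job_A:*/14, job_F:*/13, job_G:*/10}
Final interval of job_G = 10
Next fire of job_G after T=172: (172//10+1)*10 = 180

Answer: interval=10 next_fire=180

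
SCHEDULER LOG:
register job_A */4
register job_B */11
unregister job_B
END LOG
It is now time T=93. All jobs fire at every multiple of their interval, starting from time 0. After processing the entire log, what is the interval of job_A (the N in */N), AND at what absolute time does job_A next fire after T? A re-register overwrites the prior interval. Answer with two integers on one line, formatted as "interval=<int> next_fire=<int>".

Op 1: register job_A */4 -> active={job_A:*/4}
Op 2: register job_B */11 -> active={job_A:*/4, job_B:*/11}
Op 3: unregister job_B -> active={job_A:*/4}
Final interval of job_A = 4
Next fire of job_A after T=93: (93//4+1)*4 = 96

Answer: interval=4 next_fire=96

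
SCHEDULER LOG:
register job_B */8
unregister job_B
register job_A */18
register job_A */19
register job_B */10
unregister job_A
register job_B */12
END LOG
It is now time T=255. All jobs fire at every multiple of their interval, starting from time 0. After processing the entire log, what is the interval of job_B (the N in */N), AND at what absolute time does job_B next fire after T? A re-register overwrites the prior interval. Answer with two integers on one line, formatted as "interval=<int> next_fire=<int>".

Answer: interval=12 next_fire=264

Derivation:
Op 1: register job_B */8 -> active={job_B:*/8}
Op 2: unregister job_B -> active={}
Op 3: register job_A */18 -> active={job_A:*/18}
Op 4: register job_A */19 -> active={job_A:*/19}
Op 5: register job_B */10 -> active={job_A:*/19, job_B:*/10}
Op 6: unregister job_A -> active={job_B:*/10}
Op 7: register job_B */12 -> active={job_B:*/12}
Final interval of job_B = 12
Next fire of job_B after T=255: (255//12+1)*12 = 264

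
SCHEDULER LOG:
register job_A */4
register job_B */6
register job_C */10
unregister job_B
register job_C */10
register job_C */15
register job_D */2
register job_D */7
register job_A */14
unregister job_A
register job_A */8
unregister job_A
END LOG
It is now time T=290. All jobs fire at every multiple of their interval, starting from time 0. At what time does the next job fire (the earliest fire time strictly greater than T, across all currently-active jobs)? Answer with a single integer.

Answer: 294

Derivation:
Op 1: register job_A */4 -> active={job_A:*/4}
Op 2: register job_B */6 -> active={job_A:*/4, job_B:*/6}
Op 3: register job_C */10 -> active={job_A:*/4, job_B:*/6, job_C:*/10}
Op 4: unregister job_B -> active={job_A:*/4, job_C:*/10}
Op 5: register job_C */10 -> active={job_A:*/4, job_C:*/10}
Op 6: register job_C */15 -> active={job_A:*/4, job_C:*/15}
Op 7: register job_D */2 -> active={job_A:*/4, job_C:*/15, job_D:*/2}
Op 8: register job_D */7 -> active={job_A:*/4, job_C:*/15, job_D:*/7}
Op 9: register job_A */14 -> active={job_A:*/14, job_C:*/15, job_D:*/7}
Op 10: unregister job_A -> active={job_C:*/15, job_D:*/7}
Op 11: register job_A */8 -> active={job_A:*/8, job_C:*/15, job_D:*/7}
Op 12: unregister job_A -> active={job_C:*/15, job_D:*/7}
  job_C: interval 15, next fire after T=290 is 300
  job_D: interval 7, next fire after T=290 is 294
Earliest fire time = 294 (job job_D)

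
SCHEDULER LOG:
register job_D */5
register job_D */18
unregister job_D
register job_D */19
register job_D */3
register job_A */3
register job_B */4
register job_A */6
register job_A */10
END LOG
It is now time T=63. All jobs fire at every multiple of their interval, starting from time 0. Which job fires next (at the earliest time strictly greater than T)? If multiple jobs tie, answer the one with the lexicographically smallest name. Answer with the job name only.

Op 1: register job_D */5 -> active={job_D:*/5}
Op 2: register job_D */18 -> active={job_D:*/18}
Op 3: unregister job_D -> active={}
Op 4: register job_D */19 -> active={job_D:*/19}
Op 5: register job_D */3 -> active={job_D:*/3}
Op 6: register job_A */3 -> active={job_A:*/3, job_D:*/3}
Op 7: register job_B */4 -> active={job_A:*/3, job_B:*/4, job_D:*/3}
Op 8: register job_A */6 -> active={job_A:*/6, job_B:*/4, job_D:*/3}
Op 9: register job_A */10 -> active={job_A:*/10, job_B:*/4, job_D:*/3}
  job_A: interval 10, next fire after T=63 is 70
  job_B: interval 4, next fire after T=63 is 64
  job_D: interval 3, next fire after T=63 is 66
Earliest = 64, winner (lex tiebreak) = job_B

Answer: job_B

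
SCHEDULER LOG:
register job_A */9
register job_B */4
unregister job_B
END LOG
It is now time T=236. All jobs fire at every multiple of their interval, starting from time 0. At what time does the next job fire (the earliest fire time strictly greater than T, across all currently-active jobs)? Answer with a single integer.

Answer: 243

Derivation:
Op 1: register job_A */9 -> active={job_A:*/9}
Op 2: register job_B */4 -> active={job_A:*/9, job_B:*/4}
Op 3: unregister job_B -> active={job_A:*/9}
  job_A: interval 9, next fire after T=236 is 243
Earliest fire time = 243 (job job_A)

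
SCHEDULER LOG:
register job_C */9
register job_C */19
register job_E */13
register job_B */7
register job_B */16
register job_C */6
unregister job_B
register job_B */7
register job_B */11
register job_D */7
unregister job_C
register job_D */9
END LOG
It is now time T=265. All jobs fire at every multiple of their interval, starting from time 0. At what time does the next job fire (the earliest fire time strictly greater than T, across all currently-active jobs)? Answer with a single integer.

Op 1: register job_C */9 -> active={job_C:*/9}
Op 2: register job_C */19 -> active={job_C:*/19}
Op 3: register job_E */13 -> active={job_C:*/19, job_E:*/13}
Op 4: register job_B */7 -> active={job_B:*/7, job_C:*/19, job_E:*/13}
Op 5: register job_B */16 -> active={job_B:*/16, job_C:*/19, job_E:*/13}
Op 6: register job_C */6 -> active={job_B:*/16, job_C:*/6, job_E:*/13}
Op 7: unregister job_B -> active={job_C:*/6, job_E:*/13}
Op 8: register job_B */7 -> active={job_B:*/7, job_C:*/6, job_E:*/13}
Op 9: register job_B */11 -> active={job_B:*/11, job_C:*/6, job_E:*/13}
Op 10: register job_D */7 -> active={job_B:*/11, job_C:*/6, job_D:*/7, job_E:*/13}
Op 11: unregister job_C -> active={job_B:*/11, job_D:*/7, job_E:*/13}
Op 12: register job_D */9 -> active={job_B:*/11, job_D:*/9, job_E:*/13}
  job_B: interval 11, next fire after T=265 is 275
  job_D: interval 9, next fire after T=265 is 270
  job_E: interval 13, next fire after T=265 is 273
Earliest fire time = 270 (job job_D)

Answer: 270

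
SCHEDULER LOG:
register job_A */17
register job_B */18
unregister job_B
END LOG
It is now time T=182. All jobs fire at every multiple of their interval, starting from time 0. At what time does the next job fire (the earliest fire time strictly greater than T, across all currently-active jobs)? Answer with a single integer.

Answer: 187

Derivation:
Op 1: register job_A */17 -> active={job_A:*/17}
Op 2: register job_B */18 -> active={job_A:*/17, job_B:*/18}
Op 3: unregister job_B -> active={job_A:*/17}
  job_A: interval 17, next fire after T=182 is 187
Earliest fire time = 187 (job job_A)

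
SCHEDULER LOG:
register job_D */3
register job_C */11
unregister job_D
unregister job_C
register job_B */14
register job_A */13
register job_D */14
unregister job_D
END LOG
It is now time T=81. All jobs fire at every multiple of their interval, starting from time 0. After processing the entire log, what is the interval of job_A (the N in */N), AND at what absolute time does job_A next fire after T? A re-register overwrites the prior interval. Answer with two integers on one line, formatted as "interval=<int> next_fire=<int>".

Op 1: register job_D */3 -> active={job_D:*/3}
Op 2: register job_C */11 -> active={job_C:*/11, job_D:*/3}
Op 3: unregister job_D -> active={job_C:*/11}
Op 4: unregister job_C -> active={}
Op 5: register job_B */14 -> active={job_B:*/14}
Op 6: register job_A */13 -> active={job_A:*/13, job_B:*/14}
Op 7: register job_D */14 -> active={job_A:*/13, job_B:*/14, job_D:*/14}
Op 8: unregister job_D -> active={job_A:*/13, job_B:*/14}
Final interval of job_A = 13
Next fire of job_A after T=81: (81//13+1)*13 = 91

Answer: interval=13 next_fire=91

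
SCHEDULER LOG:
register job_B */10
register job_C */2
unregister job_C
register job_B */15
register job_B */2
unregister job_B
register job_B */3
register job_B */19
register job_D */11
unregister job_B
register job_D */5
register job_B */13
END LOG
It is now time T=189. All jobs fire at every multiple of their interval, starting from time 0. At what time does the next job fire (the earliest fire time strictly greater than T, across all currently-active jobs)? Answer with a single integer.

Op 1: register job_B */10 -> active={job_B:*/10}
Op 2: register job_C */2 -> active={job_B:*/10, job_C:*/2}
Op 3: unregister job_C -> active={job_B:*/10}
Op 4: register job_B */15 -> active={job_B:*/15}
Op 5: register job_B */2 -> active={job_B:*/2}
Op 6: unregister job_B -> active={}
Op 7: register job_B */3 -> active={job_B:*/3}
Op 8: register job_B */19 -> active={job_B:*/19}
Op 9: register job_D */11 -> active={job_B:*/19, job_D:*/11}
Op 10: unregister job_B -> active={job_D:*/11}
Op 11: register job_D */5 -> active={job_D:*/5}
Op 12: register job_B */13 -> active={job_B:*/13, job_D:*/5}
  job_B: interval 13, next fire after T=189 is 195
  job_D: interval 5, next fire after T=189 is 190
Earliest fire time = 190 (job job_D)

Answer: 190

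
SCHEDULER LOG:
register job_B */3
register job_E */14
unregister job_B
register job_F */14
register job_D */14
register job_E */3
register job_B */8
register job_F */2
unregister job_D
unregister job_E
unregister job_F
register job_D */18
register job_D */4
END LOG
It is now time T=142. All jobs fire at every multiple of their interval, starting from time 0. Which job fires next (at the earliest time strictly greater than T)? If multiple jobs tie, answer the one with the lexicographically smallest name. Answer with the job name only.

Answer: job_B

Derivation:
Op 1: register job_B */3 -> active={job_B:*/3}
Op 2: register job_E */14 -> active={job_B:*/3, job_E:*/14}
Op 3: unregister job_B -> active={job_E:*/14}
Op 4: register job_F */14 -> active={job_E:*/14, job_F:*/14}
Op 5: register job_D */14 -> active={job_D:*/14, job_E:*/14, job_F:*/14}
Op 6: register job_E */3 -> active={job_D:*/14, job_E:*/3, job_F:*/14}
Op 7: register job_B */8 -> active={job_B:*/8, job_D:*/14, job_E:*/3, job_F:*/14}
Op 8: register job_F */2 -> active={job_B:*/8, job_D:*/14, job_E:*/3, job_F:*/2}
Op 9: unregister job_D -> active={job_B:*/8, job_E:*/3, job_F:*/2}
Op 10: unregister job_E -> active={job_B:*/8, job_F:*/2}
Op 11: unregister job_F -> active={job_B:*/8}
Op 12: register job_D */18 -> active={job_B:*/8, job_D:*/18}
Op 13: register job_D */4 -> active={job_B:*/8, job_D:*/4}
  job_B: interval 8, next fire after T=142 is 144
  job_D: interval 4, next fire after T=142 is 144
Earliest = 144, winner (lex tiebreak) = job_B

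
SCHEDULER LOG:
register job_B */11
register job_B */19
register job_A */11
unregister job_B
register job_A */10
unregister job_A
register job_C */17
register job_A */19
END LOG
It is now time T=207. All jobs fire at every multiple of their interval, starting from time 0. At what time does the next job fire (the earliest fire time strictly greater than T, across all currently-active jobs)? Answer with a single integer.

Op 1: register job_B */11 -> active={job_B:*/11}
Op 2: register job_B */19 -> active={job_B:*/19}
Op 3: register job_A */11 -> active={job_A:*/11, job_B:*/19}
Op 4: unregister job_B -> active={job_A:*/11}
Op 5: register job_A */10 -> active={job_A:*/10}
Op 6: unregister job_A -> active={}
Op 7: register job_C */17 -> active={job_C:*/17}
Op 8: register job_A */19 -> active={job_A:*/19, job_C:*/17}
  job_A: interval 19, next fire after T=207 is 209
  job_C: interval 17, next fire after T=207 is 221
Earliest fire time = 209 (job job_A)

Answer: 209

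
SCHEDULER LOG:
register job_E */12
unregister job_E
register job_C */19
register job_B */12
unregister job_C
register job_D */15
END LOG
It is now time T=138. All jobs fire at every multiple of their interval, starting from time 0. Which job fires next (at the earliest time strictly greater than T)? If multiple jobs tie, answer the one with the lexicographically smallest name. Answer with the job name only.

Answer: job_B

Derivation:
Op 1: register job_E */12 -> active={job_E:*/12}
Op 2: unregister job_E -> active={}
Op 3: register job_C */19 -> active={job_C:*/19}
Op 4: register job_B */12 -> active={job_B:*/12, job_C:*/19}
Op 5: unregister job_C -> active={job_B:*/12}
Op 6: register job_D */15 -> active={job_B:*/12, job_D:*/15}
  job_B: interval 12, next fire after T=138 is 144
  job_D: interval 15, next fire after T=138 is 150
Earliest = 144, winner (lex tiebreak) = job_B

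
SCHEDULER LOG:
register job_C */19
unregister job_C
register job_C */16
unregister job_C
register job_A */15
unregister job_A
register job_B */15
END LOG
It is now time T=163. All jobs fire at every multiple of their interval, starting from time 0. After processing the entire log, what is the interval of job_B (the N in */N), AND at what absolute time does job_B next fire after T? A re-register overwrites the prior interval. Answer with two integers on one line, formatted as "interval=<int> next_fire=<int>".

Answer: interval=15 next_fire=165

Derivation:
Op 1: register job_C */19 -> active={job_C:*/19}
Op 2: unregister job_C -> active={}
Op 3: register job_C */16 -> active={job_C:*/16}
Op 4: unregister job_C -> active={}
Op 5: register job_A */15 -> active={job_A:*/15}
Op 6: unregister job_A -> active={}
Op 7: register job_B */15 -> active={job_B:*/15}
Final interval of job_B = 15
Next fire of job_B after T=163: (163//15+1)*15 = 165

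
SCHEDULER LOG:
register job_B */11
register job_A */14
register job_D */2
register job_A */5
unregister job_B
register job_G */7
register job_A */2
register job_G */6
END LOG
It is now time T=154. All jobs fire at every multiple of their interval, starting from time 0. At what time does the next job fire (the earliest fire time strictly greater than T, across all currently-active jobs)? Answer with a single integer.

Answer: 156

Derivation:
Op 1: register job_B */11 -> active={job_B:*/11}
Op 2: register job_A */14 -> active={job_A:*/14, job_B:*/11}
Op 3: register job_D */2 -> active={job_A:*/14, job_B:*/11, job_D:*/2}
Op 4: register job_A */5 -> active={job_A:*/5, job_B:*/11, job_D:*/2}
Op 5: unregister job_B -> active={job_A:*/5, job_D:*/2}
Op 6: register job_G */7 -> active={job_A:*/5, job_D:*/2, job_G:*/7}
Op 7: register job_A */2 -> active={job_A:*/2, job_D:*/2, job_G:*/7}
Op 8: register job_G */6 -> active={job_A:*/2, job_D:*/2, job_G:*/6}
  job_A: interval 2, next fire after T=154 is 156
  job_D: interval 2, next fire after T=154 is 156
  job_G: interval 6, next fire after T=154 is 156
Earliest fire time = 156 (job job_A)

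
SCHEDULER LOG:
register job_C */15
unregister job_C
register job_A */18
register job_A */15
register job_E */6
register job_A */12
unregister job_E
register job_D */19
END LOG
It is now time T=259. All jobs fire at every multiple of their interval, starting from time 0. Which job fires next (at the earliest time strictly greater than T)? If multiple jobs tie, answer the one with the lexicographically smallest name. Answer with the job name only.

Op 1: register job_C */15 -> active={job_C:*/15}
Op 2: unregister job_C -> active={}
Op 3: register job_A */18 -> active={job_A:*/18}
Op 4: register job_A */15 -> active={job_A:*/15}
Op 5: register job_E */6 -> active={job_A:*/15, job_E:*/6}
Op 6: register job_A */12 -> active={job_A:*/12, job_E:*/6}
Op 7: unregister job_E -> active={job_A:*/12}
Op 8: register job_D */19 -> active={job_A:*/12, job_D:*/19}
  job_A: interval 12, next fire after T=259 is 264
  job_D: interval 19, next fire after T=259 is 266
Earliest = 264, winner (lex tiebreak) = job_A

Answer: job_A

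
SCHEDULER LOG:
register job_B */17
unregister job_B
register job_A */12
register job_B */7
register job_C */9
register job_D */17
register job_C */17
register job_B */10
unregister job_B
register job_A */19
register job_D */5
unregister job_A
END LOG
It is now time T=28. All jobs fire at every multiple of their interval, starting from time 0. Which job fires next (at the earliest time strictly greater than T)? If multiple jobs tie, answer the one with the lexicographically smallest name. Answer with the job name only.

Op 1: register job_B */17 -> active={job_B:*/17}
Op 2: unregister job_B -> active={}
Op 3: register job_A */12 -> active={job_A:*/12}
Op 4: register job_B */7 -> active={job_A:*/12, job_B:*/7}
Op 5: register job_C */9 -> active={job_A:*/12, job_B:*/7, job_C:*/9}
Op 6: register job_D */17 -> active={job_A:*/12, job_B:*/7, job_C:*/9, job_D:*/17}
Op 7: register job_C */17 -> active={job_A:*/12, job_B:*/7, job_C:*/17, job_D:*/17}
Op 8: register job_B */10 -> active={job_A:*/12, job_B:*/10, job_C:*/17, job_D:*/17}
Op 9: unregister job_B -> active={job_A:*/12, job_C:*/17, job_D:*/17}
Op 10: register job_A */19 -> active={job_A:*/19, job_C:*/17, job_D:*/17}
Op 11: register job_D */5 -> active={job_A:*/19, job_C:*/17, job_D:*/5}
Op 12: unregister job_A -> active={job_C:*/17, job_D:*/5}
  job_C: interval 17, next fire after T=28 is 34
  job_D: interval 5, next fire after T=28 is 30
Earliest = 30, winner (lex tiebreak) = job_D

Answer: job_D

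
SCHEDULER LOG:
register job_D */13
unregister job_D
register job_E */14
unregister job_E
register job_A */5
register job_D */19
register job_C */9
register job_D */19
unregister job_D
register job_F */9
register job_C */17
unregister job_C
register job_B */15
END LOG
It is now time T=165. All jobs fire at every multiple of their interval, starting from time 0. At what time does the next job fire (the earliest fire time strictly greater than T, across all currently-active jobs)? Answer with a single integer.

Answer: 170

Derivation:
Op 1: register job_D */13 -> active={job_D:*/13}
Op 2: unregister job_D -> active={}
Op 3: register job_E */14 -> active={job_E:*/14}
Op 4: unregister job_E -> active={}
Op 5: register job_A */5 -> active={job_A:*/5}
Op 6: register job_D */19 -> active={job_A:*/5, job_D:*/19}
Op 7: register job_C */9 -> active={job_A:*/5, job_C:*/9, job_D:*/19}
Op 8: register job_D */19 -> active={job_A:*/5, job_C:*/9, job_D:*/19}
Op 9: unregister job_D -> active={job_A:*/5, job_C:*/9}
Op 10: register job_F */9 -> active={job_A:*/5, job_C:*/9, job_F:*/9}
Op 11: register job_C */17 -> active={job_A:*/5, job_C:*/17, job_F:*/9}
Op 12: unregister job_C -> active={job_A:*/5, job_F:*/9}
Op 13: register job_B */15 -> active={job_A:*/5, job_B:*/15, job_F:*/9}
  job_A: interval 5, next fire after T=165 is 170
  job_B: interval 15, next fire after T=165 is 180
  job_F: interval 9, next fire after T=165 is 171
Earliest fire time = 170 (job job_A)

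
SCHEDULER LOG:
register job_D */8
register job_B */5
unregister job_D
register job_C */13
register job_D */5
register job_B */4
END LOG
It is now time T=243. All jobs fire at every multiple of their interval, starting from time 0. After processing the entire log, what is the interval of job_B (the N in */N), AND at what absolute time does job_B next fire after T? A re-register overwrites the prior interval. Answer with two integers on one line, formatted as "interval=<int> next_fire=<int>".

Answer: interval=4 next_fire=244

Derivation:
Op 1: register job_D */8 -> active={job_D:*/8}
Op 2: register job_B */5 -> active={job_B:*/5, job_D:*/8}
Op 3: unregister job_D -> active={job_B:*/5}
Op 4: register job_C */13 -> active={job_B:*/5, job_C:*/13}
Op 5: register job_D */5 -> active={job_B:*/5, job_C:*/13, job_D:*/5}
Op 6: register job_B */4 -> active={job_B:*/4, job_C:*/13, job_D:*/5}
Final interval of job_B = 4
Next fire of job_B after T=243: (243//4+1)*4 = 244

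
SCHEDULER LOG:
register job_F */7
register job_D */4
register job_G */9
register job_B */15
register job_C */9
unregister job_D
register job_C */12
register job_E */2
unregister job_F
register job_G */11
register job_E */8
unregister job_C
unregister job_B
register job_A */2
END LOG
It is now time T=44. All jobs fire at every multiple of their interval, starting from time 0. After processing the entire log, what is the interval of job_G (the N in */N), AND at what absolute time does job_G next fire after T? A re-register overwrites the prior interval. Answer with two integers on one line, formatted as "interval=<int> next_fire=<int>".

Op 1: register job_F */7 -> active={job_F:*/7}
Op 2: register job_D */4 -> active={job_D:*/4, job_F:*/7}
Op 3: register job_G */9 -> active={job_D:*/4, job_F:*/7, job_G:*/9}
Op 4: register job_B */15 -> active={job_B:*/15, job_D:*/4, job_F:*/7, job_G:*/9}
Op 5: register job_C */9 -> active={job_B:*/15, job_C:*/9, job_D:*/4, job_F:*/7, job_G:*/9}
Op 6: unregister job_D -> active={job_B:*/15, job_C:*/9, job_F:*/7, job_G:*/9}
Op 7: register job_C */12 -> active={job_B:*/15, job_C:*/12, job_F:*/7, job_G:*/9}
Op 8: register job_E */2 -> active={job_B:*/15, job_C:*/12, job_E:*/2, job_F:*/7, job_G:*/9}
Op 9: unregister job_F -> active={job_B:*/15, job_C:*/12, job_E:*/2, job_G:*/9}
Op 10: register job_G */11 -> active={job_B:*/15, job_C:*/12, job_E:*/2, job_G:*/11}
Op 11: register job_E */8 -> active={job_B:*/15, job_C:*/12, job_E:*/8, job_G:*/11}
Op 12: unregister job_C -> active={job_B:*/15, job_E:*/8, job_G:*/11}
Op 13: unregister job_B -> active={job_E:*/8, job_G:*/11}
Op 14: register job_A */2 -> active={job_A:*/2, job_E:*/8, job_G:*/11}
Final interval of job_G = 11
Next fire of job_G after T=44: (44//11+1)*11 = 55

Answer: interval=11 next_fire=55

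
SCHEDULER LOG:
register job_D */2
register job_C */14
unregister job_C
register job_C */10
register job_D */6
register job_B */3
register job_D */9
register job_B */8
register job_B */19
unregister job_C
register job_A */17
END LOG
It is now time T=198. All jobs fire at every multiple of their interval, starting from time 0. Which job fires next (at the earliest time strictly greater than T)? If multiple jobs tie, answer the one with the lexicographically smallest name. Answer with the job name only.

Answer: job_A

Derivation:
Op 1: register job_D */2 -> active={job_D:*/2}
Op 2: register job_C */14 -> active={job_C:*/14, job_D:*/2}
Op 3: unregister job_C -> active={job_D:*/2}
Op 4: register job_C */10 -> active={job_C:*/10, job_D:*/2}
Op 5: register job_D */6 -> active={job_C:*/10, job_D:*/6}
Op 6: register job_B */3 -> active={job_B:*/3, job_C:*/10, job_D:*/6}
Op 7: register job_D */9 -> active={job_B:*/3, job_C:*/10, job_D:*/9}
Op 8: register job_B */8 -> active={job_B:*/8, job_C:*/10, job_D:*/9}
Op 9: register job_B */19 -> active={job_B:*/19, job_C:*/10, job_D:*/9}
Op 10: unregister job_C -> active={job_B:*/19, job_D:*/9}
Op 11: register job_A */17 -> active={job_A:*/17, job_B:*/19, job_D:*/9}
  job_A: interval 17, next fire after T=198 is 204
  job_B: interval 19, next fire after T=198 is 209
  job_D: interval 9, next fire after T=198 is 207
Earliest = 204, winner (lex tiebreak) = job_A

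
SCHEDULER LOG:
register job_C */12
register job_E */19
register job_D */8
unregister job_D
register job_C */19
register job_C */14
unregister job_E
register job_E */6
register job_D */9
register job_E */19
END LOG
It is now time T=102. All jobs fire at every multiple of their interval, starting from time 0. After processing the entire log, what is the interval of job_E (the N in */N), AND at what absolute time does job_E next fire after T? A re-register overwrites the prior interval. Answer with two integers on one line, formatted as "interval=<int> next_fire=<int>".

Answer: interval=19 next_fire=114

Derivation:
Op 1: register job_C */12 -> active={job_C:*/12}
Op 2: register job_E */19 -> active={job_C:*/12, job_E:*/19}
Op 3: register job_D */8 -> active={job_C:*/12, job_D:*/8, job_E:*/19}
Op 4: unregister job_D -> active={job_C:*/12, job_E:*/19}
Op 5: register job_C */19 -> active={job_C:*/19, job_E:*/19}
Op 6: register job_C */14 -> active={job_C:*/14, job_E:*/19}
Op 7: unregister job_E -> active={job_C:*/14}
Op 8: register job_E */6 -> active={job_C:*/14, job_E:*/6}
Op 9: register job_D */9 -> active={job_C:*/14, job_D:*/9, job_E:*/6}
Op 10: register job_E */19 -> active={job_C:*/14, job_D:*/9, job_E:*/19}
Final interval of job_E = 19
Next fire of job_E after T=102: (102//19+1)*19 = 114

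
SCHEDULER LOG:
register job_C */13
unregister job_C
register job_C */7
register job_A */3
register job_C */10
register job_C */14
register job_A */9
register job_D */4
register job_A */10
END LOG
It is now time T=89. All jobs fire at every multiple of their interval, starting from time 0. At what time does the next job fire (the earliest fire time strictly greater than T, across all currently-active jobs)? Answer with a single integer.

Op 1: register job_C */13 -> active={job_C:*/13}
Op 2: unregister job_C -> active={}
Op 3: register job_C */7 -> active={job_C:*/7}
Op 4: register job_A */3 -> active={job_A:*/3, job_C:*/7}
Op 5: register job_C */10 -> active={job_A:*/3, job_C:*/10}
Op 6: register job_C */14 -> active={job_A:*/3, job_C:*/14}
Op 7: register job_A */9 -> active={job_A:*/9, job_C:*/14}
Op 8: register job_D */4 -> active={job_A:*/9, job_C:*/14, job_D:*/4}
Op 9: register job_A */10 -> active={job_A:*/10, job_C:*/14, job_D:*/4}
  job_A: interval 10, next fire after T=89 is 90
  job_C: interval 14, next fire after T=89 is 98
  job_D: interval 4, next fire after T=89 is 92
Earliest fire time = 90 (job job_A)

Answer: 90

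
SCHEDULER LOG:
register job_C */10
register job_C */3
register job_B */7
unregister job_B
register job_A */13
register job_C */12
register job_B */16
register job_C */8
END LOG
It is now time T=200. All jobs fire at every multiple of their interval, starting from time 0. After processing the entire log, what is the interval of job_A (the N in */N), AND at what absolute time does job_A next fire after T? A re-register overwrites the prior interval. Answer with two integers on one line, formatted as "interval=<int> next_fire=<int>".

Op 1: register job_C */10 -> active={job_C:*/10}
Op 2: register job_C */3 -> active={job_C:*/3}
Op 3: register job_B */7 -> active={job_B:*/7, job_C:*/3}
Op 4: unregister job_B -> active={job_C:*/3}
Op 5: register job_A */13 -> active={job_A:*/13, job_C:*/3}
Op 6: register job_C */12 -> active={job_A:*/13, job_C:*/12}
Op 7: register job_B */16 -> active={job_A:*/13, job_B:*/16, job_C:*/12}
Op 8: register job_C */8 -> active={job_A:*/13, job_B:*/16, job_C:*/8}
Final interval of job_A = 13
Next fire of job_A after T=200: (200//13+1)*13 = 208

Answer: interval=13 next_fire=208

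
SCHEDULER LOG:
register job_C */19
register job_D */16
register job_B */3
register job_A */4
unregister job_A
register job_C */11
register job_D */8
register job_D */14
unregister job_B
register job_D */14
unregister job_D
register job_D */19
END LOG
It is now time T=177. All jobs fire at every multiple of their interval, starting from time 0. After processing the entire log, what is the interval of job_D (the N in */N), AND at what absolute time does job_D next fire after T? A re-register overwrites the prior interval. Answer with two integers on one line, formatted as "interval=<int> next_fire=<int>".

Op 1: register job_C */19 -> active={job_C:*/19}
Op 2: register job_D */16 -> active={job_C:*/19, job_D:*/16}
Op 3: register job_B */3 -> active={job_B:*/3, job_C:*/19, job_D:*/16}
Op 4: register job_A */4 -> active={job_A:*/4, job_B:*/3, job_C:*/19, job_D:*/16}
Op 5: unregister job_A -> active={job_B:*/3, job_C:*/19, job_D:*/16}
Op 6: register job_C */11 -> active={job_B:*/3, job_C:*/11, job_D:*/16}
Op 7: register job_D */8 -> active={job_B:*/3, job_C:*/11, job_D:*/8}
Op 8: register job_D */14 -> active={job_B:*/3, job_C:*/11, job_D:*/14}
Op 9: unregister job_B -> active={job_C:*/11, job_D:*/14}
Op 10: register job_D */14 -> active={job_C:*/11, job_D:*/14}
Op 11: unregister job_D -> active={job_C:*/11}
Op 12: register job_D */19 -> active={job_C:*/11, job_D:*/19}
Final interval of job_D = 19
Next fire of job_D after T=177: (177//19+1)*19 = 190

Answer: interval=19 next_fire=190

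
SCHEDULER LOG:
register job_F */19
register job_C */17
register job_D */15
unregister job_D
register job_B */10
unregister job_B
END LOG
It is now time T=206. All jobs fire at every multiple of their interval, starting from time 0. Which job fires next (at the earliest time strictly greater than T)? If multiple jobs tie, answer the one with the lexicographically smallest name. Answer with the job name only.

Answer: job_F

Derivation:
Op 1: register job_F */19 -> active={job_F:*/19}
Op 2: register job_C */17 -> active={job_C:*/17, job_F:*/19}
Op 3: register job_D */15 -> active={job_C:*/17, job_D:*/15, job_F:*/19}
Op 4: unregister job_D -> active={job_C:*/17, job_F:*/19}
Op 5: register job_B */10 -> active={job_B:*/10, job_C:*/17, job_F:*/19}
Op 6: unregister job_B -> active={job_C:*/17, job_F:*/19}
  job_C: interval 17, next fire after T=206 is 221
  job_F: interval 19, next fire after T=206 is 209
Earliest = 209, winner (lex tiebreak) = job_F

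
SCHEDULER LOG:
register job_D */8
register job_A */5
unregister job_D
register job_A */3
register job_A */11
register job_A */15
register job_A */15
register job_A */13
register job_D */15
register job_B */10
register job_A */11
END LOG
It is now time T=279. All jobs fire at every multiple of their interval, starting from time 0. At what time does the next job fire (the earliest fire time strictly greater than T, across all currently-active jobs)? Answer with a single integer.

Op 1: register job_D */8 -> active={job_D:*/8}
Op 2: register job_A */5 -> active={job_A:*/5, job_D:*/8}
Op 3: unregister job_D -> active={job_A:*/5}
Op 4: register job_A */3 -> active={job_A:*/3}
Op 5: register job_A */11 -> active={job_A:*/11}
Op 6: register job_A */15 -> active={job_A:*/15}
Op 7: register job_A */15 -> active={job_A:*/15}
Op 8: register job_A */13 -> active={job_A:*/13}
Op 9: register job_D */15 -> active={job_A:*/13, job_D:*/15}
Op 10: register job_B */10 -> active={job_A:*/13, job_B:*/10, job_D:*/15}
Op 11: register job_A */11 -> active={job_A:*/11, job_B:*/10, job_D:*/15}
  job_A: interval 11, next fire after T=279 is 286
  job_B: interval 10, next fire after T=279 is 280
  job_D: interval 15, next fire after T=279 is 285
Earliest fire time = 280 (job job_B)

Answer: 280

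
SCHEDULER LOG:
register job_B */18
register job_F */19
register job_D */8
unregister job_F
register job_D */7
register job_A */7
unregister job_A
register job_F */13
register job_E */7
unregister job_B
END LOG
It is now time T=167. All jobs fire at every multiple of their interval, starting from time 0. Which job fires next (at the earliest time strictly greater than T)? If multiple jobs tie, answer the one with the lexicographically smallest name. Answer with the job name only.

Op 1: register job_B */18 -> active={job_B:*/18}
Op 2: register job_F */19 -> active={job_B:*/18, job_F:*/19}
Op 3: register job_D */8 -> active={job_B:*/18, job_D:*/8, job_F:*/19}
Op 4: unregister job_F -> active={job_B:*/18, job_D:*/8}
Op 5: register job_D */7 -> active={job_B:*/18, job_D:*/7}
Op 6: register job_A */7 -> active={job_A:*/7, job_B:*/18, job_D:*/7}
Op 7: unregister job_A -> active={job_B:*/18, job_D:*/7}
Op 8: register job_F */13 -> active={job_B:*/18, job_D:*/7, job_F:*/13}
Op 9: register job_E */7 -> active={job_B:*/18, job_D:*/7, job_E:*/7, job_F:*/13}
Op 10: unregister job_B -> active={job_D:*/7, job_E:*/7, job_F:*/13}
  job_D: interval 7, next fire after T=167 is 168
  job_E: interval 7, next fire after T=167 is 168
  job_F: interval 13, next fire after T=167 is 169
Earliest = 168, winner (lex tiebreak) = job_D

Answer: job_D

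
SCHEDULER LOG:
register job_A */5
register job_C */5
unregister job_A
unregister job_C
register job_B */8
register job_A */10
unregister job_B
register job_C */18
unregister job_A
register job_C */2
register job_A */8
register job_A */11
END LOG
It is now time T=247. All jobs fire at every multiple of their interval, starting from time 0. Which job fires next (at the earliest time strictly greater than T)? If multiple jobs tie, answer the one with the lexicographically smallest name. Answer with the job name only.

Op 1: register job_A */5 -> active={job_A:*/5}
Op 2: register job_C */5 -> active={job_A:*/5, job_C:*/5}
Op 3: unregister job_A -> active={job_C:*/5}
Op 4: unregister job_C -> active={}
Op 5: register job_B */8 -> active={job_B:*/8}
Op 6: register job_A */10 -> active={job_A:*/10, job_B:*/8}
Op 7: unregister job_B -> active={job_A:*/10}
Op 8: register job_C */18 -> active={job_A:*/10, job_C:*/18}
Op 9: unregister job_A -> active={job_C:*/18}
Op 10: register job_C */2 -> active={job_C:*/2}
Op 11: register job_A */8 -> active={job_A:*/8, job_C:*/2}
Op 12: register job_A */11 -> active={job_A:*/11, job_C:*/2}
  job_A: interval 11, next fire after T=247 is 253
  job_C: interval 2, next fire after T=247 is 248
Earliest = 248, winner (lex tiebreak) = job_C

Answer: job_C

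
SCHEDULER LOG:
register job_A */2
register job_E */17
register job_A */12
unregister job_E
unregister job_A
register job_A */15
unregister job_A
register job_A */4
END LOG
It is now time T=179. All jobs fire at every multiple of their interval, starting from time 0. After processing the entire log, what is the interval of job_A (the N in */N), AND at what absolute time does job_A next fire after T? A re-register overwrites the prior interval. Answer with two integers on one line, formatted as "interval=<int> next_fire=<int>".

Answer: interval=4 next_fire=180

Derivation:
Op 1: register job_A */2 -> active={job_A:*/2}
Op 2: register job_E */17 -> active={job_A:*/2, job_E:*/17}
Op 3: register job_A */12 -> active={job_A:*/12, job_E:*/17}
Op 4: unregister job_E -> active={job_A:*/12}
Op 5: unregister job_A -> active={}
Op 6: register job_A */15 -> active={job_A:*/15}
Op 7: unregister job_A -> active={}
Op 8: register job_A */4 -> active={job_A:*/4}
Final interval of job_A = 4
Next fire of job_A after T=179: (179//4+1)*4 = 180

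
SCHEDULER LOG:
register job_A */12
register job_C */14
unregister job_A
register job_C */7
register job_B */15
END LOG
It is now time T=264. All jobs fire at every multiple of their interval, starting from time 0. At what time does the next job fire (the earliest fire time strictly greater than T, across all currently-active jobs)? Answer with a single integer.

Op 1: register job_A */12 -> active={job_A:*/12}
Op 2: register job_C */14 -> active={job_A:*/12, job_C:*/14}
Op 3: unregister job_A -> active={job_C:*/14}
Op 4: register job_C */7 -> active={job_C:*/7}
Op 5: register job_B */15 -> active={job_B:*/15, job_C:*/7}
  job_B: interval 15, next fire after T=264 is 270
  job_C: interval 7, next fire after T=264 is 266
Earliest fire time = 266 (job job_C)

Answer: 266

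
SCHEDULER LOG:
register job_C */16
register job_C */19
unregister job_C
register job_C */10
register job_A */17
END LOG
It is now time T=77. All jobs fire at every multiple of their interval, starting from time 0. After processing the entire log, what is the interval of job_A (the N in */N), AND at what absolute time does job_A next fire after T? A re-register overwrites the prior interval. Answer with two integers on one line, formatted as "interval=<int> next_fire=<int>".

Answer: interval=17 next_fire=85

Derivation:
Op 1: register job_C */16 -> active={job_C:*/16}
Op 2: register job_C */19 -> active={job_C:*/19}
Op 3: unregister job_C -> active={}
Op 4: register job_C */10 -> active={job_C:*/10}
Op 5: register job_A */17 -> active={job_A:*/17, job_C:*/10}
Final interval of job_A = 17
Next fire of job_A after T=77: (77//17+1)*17 = 85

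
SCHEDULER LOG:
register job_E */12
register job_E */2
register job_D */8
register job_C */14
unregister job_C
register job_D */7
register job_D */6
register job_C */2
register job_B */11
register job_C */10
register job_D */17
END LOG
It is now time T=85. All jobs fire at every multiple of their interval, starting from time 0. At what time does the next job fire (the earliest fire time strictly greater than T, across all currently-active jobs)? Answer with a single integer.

Answer: 86

Derivation:
Op 1: register job_E */12 -> active={job_E:*/12}
Op 2: register job_E */2 -> active={job_E:*/2}
Op 3: register job_D */8 -> active={job_D:*/8, job_E:*/2}
Op 4: register job_C */14 -> active={job_C:*/14, job_D:*/8, job_E:*/2}
Op 5: unregister job_C -> active={job_D:*/8, job_E:*/2}
Op 6: register job_D */7 -> active={job_D:*/7, job_E:*/2}
Op 7: register job_D */6 -> active={job_D:*/6, job_E:*/2}
Op 8: register job_C */2 -> active={job_C:*/2, job_D:*/6, job_E:*/2}
Op 9: register job_B */11 -> active={job_B:*/11, job_C:*/2, job_D:*/6, job_E:*/2}
Op 10: register job_C */10 -> active={job_B:*/11, job_C:*/10, job_D:*/6, job_E:*/2}
Op 11: register job_D */17 -> active={job_B:*/11, job_C:*/10, job_D:*/17, job_E:*/2}
  job_B: interval 11, next fire after T=85 is 88
  job_C: interval 10, next fire after T=85 is 90
  job_D: interval 17, next fire after T=85 is 102
  job_E: interval 2, next fire after T=85 is 86
Earliest fire time = 86 (job job_E)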